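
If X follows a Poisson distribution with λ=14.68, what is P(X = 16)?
0.093660

We have X ~ Poisson(λ=14.68).

For a Poisson distribution, the PMF gives us the probability of each outcome.

Using the PMF formula:
P(X = 16) = 0.093660

Rounded to 4 decimal places: 0.0937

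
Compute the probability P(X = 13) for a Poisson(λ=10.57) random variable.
0.084762

We have X ~ Poisson(λ=10.57).

For a Poisson distribution, the PMF gives us the probability of each outcome.

Using the PMF formula:
P(X = 13) = 0.084762

Rounded to 4 decimal places: 0.0848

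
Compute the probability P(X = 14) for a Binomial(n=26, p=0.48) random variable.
0.130104

We have X ~ Binomial(n=26, p=0.48).

For a Binomial distribution, the PMF gives us the probability of each outcome.

Using the PMF formula:
P(X = 14) = 0.130104

Rounded to 4 decimal places: 0.1301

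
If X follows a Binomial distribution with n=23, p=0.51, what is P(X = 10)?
0.127850

We have X ~ Binomial(n=23, p=0.51).

For a Binomial distribution, the PMF gives us the probability of each outcome.

Using the PMF formula:
P(X = 10) = 0.127850

Rounded to 4 decimal places: 0.1279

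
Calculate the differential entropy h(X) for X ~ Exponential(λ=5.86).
-0.7681 nats

We have X ~ Exponential(λ=5.86).

The differential entropy measures the uncertainty or information content of the distribution.

For an Exponential distribution with λ=5.86:
h(X) = -0.7681 nats

(In bits, this would be -1.1082 bits.)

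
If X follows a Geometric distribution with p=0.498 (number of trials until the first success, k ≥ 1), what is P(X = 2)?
0.249996

We have X ~ Geometric(p=0.498) (number of trials until the first success, k ≥ 1).

For a Geometric distribution, the PMF gives us the probability of each outcome.

Using the PMF formula:
P(X = 2) = 0.249996

Rounded to 4 decimal places: 0.2500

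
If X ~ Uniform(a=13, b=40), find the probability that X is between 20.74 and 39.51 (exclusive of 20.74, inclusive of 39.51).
0.695185

We have X ~ Uniform(a=13, b=40).

To find P(20.74 < X ≤ 39.51), we use:
P(20.74 < X ≤ 39.51) = P(X ≤ 39.51) - P(X ≤ 20.74)
                 = F(39.51) - F(20.74)
                 = 0.981852 - 0.286667
                 = 0.695185

So there's approximately a 69.5% chance that X falls in this range.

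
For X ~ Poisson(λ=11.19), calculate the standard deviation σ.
3.3451

We have X ~ Poisson(λ=11.19).

For a Poisson distribution with λ=11.19:
σ = √Var(X) = 3.3451

The standard deviation is the square root of the variance.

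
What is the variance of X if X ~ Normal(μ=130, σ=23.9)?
571.2100

We have X ~ Normal(μ=130, σ=23.9).

For a Normal distribution with μ=130, σ=23.9:
Var(X) = 571.2100

The variance measures the spread of the distribution around the mean.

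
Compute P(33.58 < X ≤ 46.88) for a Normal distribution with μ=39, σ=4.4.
0.854338

We have X ~ Normal(μ=39, σ=4.4).

To find P(33.58 < X ≤ 46.88), we use:
P(33.58 < X ≤ 46.88) = P(X ≤ 46.88) - P(X ≤ 33.58)
                 = F(46.88) - F(33.58)
                 = 0.963346 - 0.109009
                 = 0.854338

So there's approximately a 85.4% chance that X falls in this range.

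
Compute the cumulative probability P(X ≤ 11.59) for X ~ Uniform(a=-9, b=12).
0.980476

We have X ~ Uniform(a=-9, b=12).

The CDF gives us P(X ≤ k).

Using the CDF:
P(X ≤ 11.59) = 0.980476

This means there's approximately a 98.0% chance that X is at most 11.59.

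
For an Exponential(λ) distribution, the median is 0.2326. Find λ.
λ = 2.9800

For X ~ Exponential(λ), the CDF is F(x) = 1 - e^(-λx).
The median m satisfies F(m) = 0.5:
1 - e^(-λm) = 0.5
e^(-λm) = 0.5
λm = ln(2)
m = ln(2) / λ

Given m = 0.2326:
λ = ln(2) / 0.2326 = 0.693147 / 0.2326 = 2.9800

Verification: ln(2) / 2.9800 = 0.2326 ✓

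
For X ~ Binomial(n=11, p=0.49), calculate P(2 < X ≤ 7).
0.861252

We have X ~ Binomial(n=11, p=0.49).

To find P(2 < X ≤ 7), we use:
P(2 < X ≤ 7) = P(X ≤ 7) - P(X ≤ 2)
                 = F(7) - F(2)
                 = 0.899099 - 0.037847
                 = 0.861252

So there's approximately a 86.1% chance that X falls in this range.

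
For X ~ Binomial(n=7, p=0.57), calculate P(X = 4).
0.293747

We have X ~ Binomial(n=7, p=0.57).

For a Binomial distribution, the PMF gives us the probability of each outcome.

Using the PMF formula:
P(X = 4) = 0.293747

Rounded to 4 decimal places: 0.2937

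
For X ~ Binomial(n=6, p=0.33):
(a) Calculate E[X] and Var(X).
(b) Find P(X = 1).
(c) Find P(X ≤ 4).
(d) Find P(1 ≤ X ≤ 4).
(a) E[X] = 1.9800, Var(X) = 1.3266
(b) P(X = 1) = 0.267325
(c) P(X ≤ 4) = 0.982976
(d) P(1 ≤ X ≤ 4) = 0.892518

We have X ~ Binomial(n=6, p=0.33).

(a) Moments:
E[X] = 1.9800
Var(X) = 1.3266
σ = √Var(X) = 1.1518

(b) Point probability using PMF:
P(X = 1) = 0.267325

(c) Cumulative probability using CDF:
P(X ≤ 4) = F(4) = 0.982976

(d) Range probability:
P(1 ≤ X ≤ 4) = P(X ≤ 4) - P(X ≤ 0)
                   = F(4) - F(0)
                   = 0.982976 - 0.090458
                   = 0.892518

This means approximately 89.3% of outcomes fall in the interval [1, 4].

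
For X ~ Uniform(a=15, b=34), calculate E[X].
24.5000

We have X ~ Uniform(a=15, b=34).

For a Uniform distribution with a=15, b=34:
E[X] = 24.5000

This is the expected (average) value of X.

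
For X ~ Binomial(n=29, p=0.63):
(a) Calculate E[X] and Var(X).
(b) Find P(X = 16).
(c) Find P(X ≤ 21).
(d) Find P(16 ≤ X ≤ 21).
(a) E[X] = 18.2700, Var(X) = 6.7599
(b) P(X = 16) = 0.101791
(c) P(X ≤ 21) = 0.895156
(d) P(16 ≤ X ≤ 21) = 0.751491

We have X ~ Binomial(n=29, p=0.63).

(a) Moments:
E[X] = 18.2700
Var(X) = 6.7599
σ = √Var(X) = 2.6000

(b) Point probability using PMF:
P(X = 16) = 0.101791

(c) Cumulative probability using CDF:
P(X ≤ 21) = F(21) = 0.895156

(d) Range probability:
P(16 ≤ X ≤ 21) = P(X ≤ 21) - P(X ≤ 15)
                   = F(21) - F(15)
                   = 0.895156 - 0.143665
                   = 0.751491

This means approximately 75.1% of outcomes fall in the interval [16, 21].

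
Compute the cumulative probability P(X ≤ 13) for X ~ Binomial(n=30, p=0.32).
0.933621

We have X ~ Binomial(n=30, p=0.32).

The CDF gives us P(X ≤ k).

Using the CDF:
P(X ≤ 13) = 0.933621

This means there's approximately a 93.4% chance that X is at most 13.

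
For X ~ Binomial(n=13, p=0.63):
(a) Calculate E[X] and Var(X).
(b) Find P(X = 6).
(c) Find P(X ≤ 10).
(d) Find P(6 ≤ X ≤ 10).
(a) E[X] = 8.1900, Var(X) = 3.0303
(b) P(X = 6) = 0.101853
(c) P(X ≤ 10) = 0.912475
(d) P(6 ≤ X ≤ 10) = 0.848927

We have X ~ Binomial(n=13, p=0.63).

(a) Moments:
E[X] = 8.1900
Var(X) = 3.0303
σ = √Var(X) = 1.7408

(b) Point probability using PMF:
P(X = 6) = 0.101853

(c) Cumulative probability using CDF:
P(X ≤ 10) = F(10) = 0.912475

(d) Range probability:
P(6 ≤ X ≤ 10) = P(X ≤ 10) - P(X ≤ 5)
                   = F(10) - F(5)
                   = 0.912475 - 0.063548
                   = 0.848927

This means approximately 84.9% of outcomes fall in the interval [6, 10].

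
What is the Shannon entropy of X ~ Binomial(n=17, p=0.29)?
2.0399 nats

We have X ~ Binomial(n=17, p=0.29).

The Shannon entropy measures the uncertainty or information content of the distribution.

For a Binomial distribution with n=17, p=0.29:
H(X) = 2.0399 nats

(In bits, this would be 2.9429 bits.)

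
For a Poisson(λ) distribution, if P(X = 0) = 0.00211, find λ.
λ = 6.1611

For a Poisson(λ) distribution, the PMF at 0 is:
P(X = 0) = λ^0 e^(-λ) / 0! = e^(-λ)

Given P(X = 0) = 0.00211:
e^(-λ) = 0.00211
-λ = ln(0.00211)
λ = -ln(0.00211) = 6.1611

Verification: e^(-6.1611) = 0.00211 ✓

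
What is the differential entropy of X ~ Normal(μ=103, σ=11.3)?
3.8437 nats

We have X ~ Normal(μ=103, σ=11.3).

The differential entropy measures the uncertainty or information content of the distribution.

For a Normal distribution with μ=103, σ=11.3:
h(X) = 3.8437 nats

(In bits, this would be 5.5453 bits.)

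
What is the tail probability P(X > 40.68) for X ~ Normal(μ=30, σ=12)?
0.186733

We have X ~ Normal(μ=30, σ=12).

P(X > 40.68) = 1 - P(X ≤ 40.68)
                = 1 - F(40.68)
                = 1 - 0.813267
                = 0.186733

So there's approximately a 18.7% chance that X exceeds 40.68.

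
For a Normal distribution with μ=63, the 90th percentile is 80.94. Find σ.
σ = 13.9987

For X ~ Normal(μ, σ), the p-th percentile satisfies x = μ + z_p × σ,
where z_p = Φ⁻¹(p) is the standard normal quantile.

Step 1: z_{0.9} = Φ⁻¹(0.9) = 1.2816

Step 2: Solve for σ:
80.94 = 63 + 1.2816 × σ
σ = (80.94 - 63) / 1.2816
σ = 17.94 / 1.2816
σ = 13.9987

Verification: μ + z × σ = 63 + 1.2816 × 13.9987 = 80.94 ✓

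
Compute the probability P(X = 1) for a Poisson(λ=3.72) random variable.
0.090150

We have X ~ Poisson(λ=3.72).

For a Poisson distribution, the PMF gives us the probability of each outcome.

Using the PMF formula:
P(X = 1) = 0.090150

Rounded to 4 decimal places: 0.0902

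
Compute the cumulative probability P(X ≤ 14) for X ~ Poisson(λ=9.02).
0.957882

We have X ~ Poisson(λ=9.02).

The CDF gives us P(X ≤ k).

Using the CDF:
P(X ≤ 14) = 0.957882

This means there's approximately a 95.8% chance that X is at most 14.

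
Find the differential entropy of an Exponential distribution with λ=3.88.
-0.3558 nats

We have X ~ Exponential(λ=3.88).

The differential entropy measures the uncertainty or information content of the distribution.

For an Exponential distribution with λ=3.88:
h(X) = -0.3558 nats

(In bits, this would be -0.5134 bits.)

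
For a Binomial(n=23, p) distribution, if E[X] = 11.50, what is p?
p = 0.5

For a Binomial(n, p) distribution:
E[X] = n × p

Given n = 23 and E[X] = 11.50:
11.50 = 23 × p
p = 11.50 / 23 = 0.5

Verification: Binomial(23, 0.5) has E[X] = 11.50 ✓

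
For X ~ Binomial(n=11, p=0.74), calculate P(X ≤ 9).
0.822736

We have X ~ Binomial(n=11, p=0.74).

The CDF gives us P(X ≤ k).

Using the CDF:
P(X ≤ 9) = 0.822736

This means there's approximately a 82.3% chance that X is at most 9.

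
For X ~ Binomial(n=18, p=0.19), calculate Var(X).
2.7702

We have X ~ Binomial(n=18, p=0.19).

For a Binomial distribution with n=18, p=0.19:
Var(X) = 2.7702

The variance measures the spread of the distribution around the mean.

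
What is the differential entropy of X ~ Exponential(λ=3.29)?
-0.1909 nats

We have X ~ Exponential(λ=3.29).

The differential entropy measures the uncertainty or information content of the distribution.

For an Exponential distribution with λ=3.29:
h(X) = -0.1909 nats

(In bits, this would be -0.2754 bits.)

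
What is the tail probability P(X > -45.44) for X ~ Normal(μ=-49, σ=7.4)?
0.315229

We have X ~ Normal(μ=-49, σ=7.4).

P(X > -45.44) = 1 - P(X ≤ -45.44)
                = 1 - F(-45.44)
                = 1 - 0.684771
                = 0.315229

So there's approximately a 31.5% chance that X exceeds -45.44.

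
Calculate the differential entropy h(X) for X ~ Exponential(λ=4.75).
-0.5581 nats

We have X ~ Exponential(λ=4.75).

The differential entropy measures the uncertainty or information content of the distribution.

For an Exponential distribution with λ=4.75:
h(X) = -0.5581 nats

(In bits, this would be -0.8052 bits.)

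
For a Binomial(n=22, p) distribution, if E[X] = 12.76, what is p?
p = 0.58

For a Binomial(n, p) distribution:
E[X] = n × p

Given n = 22 and E[X] = 12.76:
12.76 = 22 × p
p = 12.76 / 22 = 0.58

Verification: Binomial(22, 0.58) has E[X] = 12.76 ✓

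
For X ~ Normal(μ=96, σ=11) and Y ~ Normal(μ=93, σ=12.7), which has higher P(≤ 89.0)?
Y has higher probability (P(Y ≤ 89.0) = 0.3764 > P(X ≤ 89.0) = 0.2623)

Compute P(≤ 89.0) for each distribution:

X ~ Normal(μ=96, σ=11):
P(X ≤ 89.0) = 0.2623

Y ~ Normal(μ=93, σ=12.7):
P(Y ≤ 89.0) = 0.3764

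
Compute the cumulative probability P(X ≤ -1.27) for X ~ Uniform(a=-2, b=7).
0.081111

We have X ~ Uniform(a=-2, b=7).

The CDF gives us P(X ≤ k).

Using the CDF:
P(X ≤ -1.27) = 0.081111

This means there's approximately a 8.1% chance that X is at most -1.27.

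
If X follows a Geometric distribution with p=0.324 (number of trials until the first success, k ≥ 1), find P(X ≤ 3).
0.691084

We have X ~ Geometric(p=0.324) (number of trials until the first success, k ≥ 1).

The CDF gives us P(X ≤ k).

Using the CDF:
P(X ≤ 3) = 0.691084

This means there's approximately a 69.1% chance that X is at most 3.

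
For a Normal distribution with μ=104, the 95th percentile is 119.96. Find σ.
σ = 9.7030

For X ~ Normal(μ, σ), the p-th percentile satisfies x = μ + z_p × σ,
where z_p = Φ⁻¹(p) is the standard normal quantile.

Step 1: z_{0.95} = Φ⁻¹(0.95) = 1.6449

Step 2: Solve for σ:
119.96 = 104 + 1.6449 × σ
σ = (119.96 - 104) / 1.6449
σ = 15.96 / 1.6449
σ = 9.7030

Verification: μ + z × σ = 104 + 1.6449 × 9.7030 = 119.96 ✓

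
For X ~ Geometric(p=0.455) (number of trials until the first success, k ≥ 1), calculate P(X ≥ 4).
0.161879

We have X ~ Geometric(p=0.455) (number of trials until the first success, k ≥ 1).

For discrete distributions, P(X ≥ 4) = 1 - P(X ≤ 3).

P(X ≤ 3) = 0.838121
P(X ≥ 4) = 1 - 0.838121 = 0.161879

So there's approximately a 16.2% chance that X is at least 4.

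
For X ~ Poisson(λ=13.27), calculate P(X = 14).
0.103919

We have X ~ Poisson(λ=13.27).

For a Poisson distribution, the PMF gives us the probability of each outcome.

Using the PMF formula:
P(X = 14) = 0.103919

Rounded to 4 decimal places: 0.1039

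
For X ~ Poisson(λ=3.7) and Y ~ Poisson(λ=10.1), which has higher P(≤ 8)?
X has higher probability (P(X ≤ 8) = 0.9863 > P(Y ≤ 8) = 0.3217)

Compute P(≤ 8) for each distribution:

X ~ Poisson(λ=3.7):
P(X ≤ 8) = 0.9863

Y ~ Poisson(λ=10.1):
P(Y ≤ 8) = 0.3217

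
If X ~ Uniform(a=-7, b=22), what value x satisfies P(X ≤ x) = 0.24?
-0.0400

We have X ~ Uniform(a=-7, b=22).

We want to find x such that P(X ≤ x) = 0.24.

This is the 24th percentile, which means 24% of values fall below this point.

Using the inverse CDF (quantile function):
x = F⁻¹(0.24) = -0.0400

Verification: P(X ≤ -0.0400) = 0.24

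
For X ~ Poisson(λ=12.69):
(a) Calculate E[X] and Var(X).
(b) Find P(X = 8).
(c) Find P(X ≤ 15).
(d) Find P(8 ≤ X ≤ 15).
(a) E[X] = 12.6900, Var(X) = 12.6900
(b) P(X = 8) = 0.051401
(c) P(X ≤ 15) = 0.790352
(d) P(8 ≤ X ≤ 15) = 0.726952

We have X ~ Poisson(λ=12.69).

(a) Moments:
E[X] = 12.6900
Var(X) = 12.6900
σ = √Var(X) = 3.5623

(b) Point probability using PMF:
P(X = 8) = 0.051401

(c) Cumulative probability using CDF:
P(X ≤ 15) = F(15) = 0.790352

(d) Range probability:
P(8 ≤ X ≤ 15) = P(X ≤ 15) - P(X ≤ 7)
                   = F(15) - F(7)
                   = 0.790352 - 0.063400
                   = 0.726952

This means approximately 72.7% of outcomes fall in the interval [8, 15].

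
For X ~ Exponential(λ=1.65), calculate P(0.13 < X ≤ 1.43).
0.712477

We have X ~ Exponential(λ=1.65).

To find P(0.13 < X ≤ 1.43), we use:
P(0.13 < X ≤ 1.43) = P(X ≤ 1.43) - P(X ≤ 0.13)
                 = F(1.43) - F(0.13)
                 = 0.905533 - 0.193055
                 = 0.712477

So there's approximately a 71.2% chance that X falls in this range.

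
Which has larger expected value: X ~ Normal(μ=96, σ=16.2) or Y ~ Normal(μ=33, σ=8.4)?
X has larger mean (96.0000 > 33.0000)

Compute the expected value for each distribution:

X ~ Normal(μ=96, σ=16.2):
E[X] = 96.0000

Y ~ Normal(μ=33, σ=8.4):
E[Y] = 33.0000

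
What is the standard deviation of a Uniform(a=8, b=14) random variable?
1.7321

We have X ~ Uniform(a=8, b=14).

For a Uniform distribution with a=8, b=14:
σ = √Var(X) = 1.7321

The standard deviation is the square root of the variance.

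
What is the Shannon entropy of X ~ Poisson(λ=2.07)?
1.7245 nats

We have X ~ Poisson(λ=2.07).

The Shannon entropy measures the uncertainty or information content of the distribution.

For a Poisson distribution with λ=2.07:
H(X) = 1.7245 nats

(In bits, this would be 2.4879 bits.)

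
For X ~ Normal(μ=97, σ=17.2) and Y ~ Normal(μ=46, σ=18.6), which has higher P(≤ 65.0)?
Y has higher probability (P(Y ≤ 65.0) = 0.8465 > P(X ≤ 65.0) = 0.0314)

Compute P(≤ 65.0) for each distribution:

X ~ Normal(μ=97, σ=17.2):
P(X ≤ 65.0) = 0.0314

Y ~ Normal(μ=46, σ=18.6):
P(Y ≤ 65.0) = 0.8465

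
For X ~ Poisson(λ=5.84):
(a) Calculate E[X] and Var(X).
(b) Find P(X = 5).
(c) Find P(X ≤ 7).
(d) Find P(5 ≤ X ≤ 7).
(a) E[X] = 5.8400, Var(X) = 5.8400
(b) P(X = 5) = 0.164666
(c) P(X ≤ 7) = 0.765699
(d) P(5 ≤ X ≤ 7) = 0.458655

We have X ~ Poisson(λ=5.84).

(a) Moments:
E[X] = 5.8400
Var(X) = 5.8400
σ = √Var(X) = 2.4166

(b) Point probability using PMF:
P(X = 5) = 0.164666

(c) Cumulative probability using CDF:
P(X ≤ 7) = F(7) = 0.765699

(d) Range probability:
P(5 ≤ X ≤ 7) = P(X ≤ 7) - P(X ≤ 4)
                   = F(7) - F(4)
                   = 0.765699 - 0.307044
                   = 0.458655

This means approximately 45.9% of outcomes fall in the interval [5, 7].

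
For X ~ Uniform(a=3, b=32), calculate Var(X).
70.0833

We have X ~ Uniform(a=3, b=32).

For a Uniform distribution with a=3, b=32:
Var(X) = 70.0833

The variance measures the spread of the distribution around the mean.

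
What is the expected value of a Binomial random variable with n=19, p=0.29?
5.5100

We have X ~ Binomial(n=19, p=0.29).

For a Binomial distribution with n=19, p=0.29:
E[X] = 5.5100

This is the expected (average) value of X.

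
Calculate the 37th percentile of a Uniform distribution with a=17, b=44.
26.9900

We have X ~ Uniform(a=17, b=44).

We want to find x such that P(X ≤ x) = 0.37.

This is the 37th percentile, which means 37% of values fall below this point.

Using the inverse CDF (quantile function):
x = F⁻¹(0.37) = 26.9900

Verification: P(X ≤ 26.9900) = 0.37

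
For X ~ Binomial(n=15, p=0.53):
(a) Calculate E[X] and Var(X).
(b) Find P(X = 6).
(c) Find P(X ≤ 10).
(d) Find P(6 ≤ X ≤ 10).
(a) E[X] = 7.9500, Var(X) = 3.7365
(b) P(X = 6) = 0.124148
(c) P(X ≤ 10) = 0.907969
(d) P(6 ≤ X ≤ 10) = 0.805589

We have X ~ Binomial(n=15, p=0.53).

(a) Moments:
E[X] = 7.9500
Var(X) = 3.7365
σ = √Var(X) = 1.9330

(b) Point probability using PMF:
P(X = 6) = 0.124148

(c) Cumulative probability using CDF:
P(X ≤ 10) = F(10) = 0.907969

(d) Range probability:
P(6 ≤ X ≤ 10) = P(X ≤ 10) - P(X ≤ 5)
                   = F(10) - F(5)
                   = 0.907969 - 0.102380
                   = 0.805589

This means approximately 80.6% of outcomes fall in the interval [6, 10].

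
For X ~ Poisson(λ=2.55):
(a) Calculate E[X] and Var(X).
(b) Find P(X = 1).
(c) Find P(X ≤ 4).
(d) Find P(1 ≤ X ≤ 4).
(a) E[X] = 2.5500, Var(X) = 2.5500
(b) P(X = 1) = 0.199108
(c) P(X ≤ 4) = 0.884399
(d) P(1 ≤ X ≤ 4) = 0.806317

We have X ~ Poisson(λ=2.55).

(a) Moments:
E[X] = 2.5500
Var(X) = 2.5500
σ = √Var(X) = 1.5969

(b) Point probability using PMF:
P(X = 1) = 0.199108

(c) Cumulative probability using CDF:
P(X ≤ 4) = F(4) = 0.884399

(d) Range probability:
P(1 ≤ X ≤ 4) = P(X ≤ 4) - P(X ≤ 0)
                   = F(4) - F(0)
                   = 0.884399 - 0.078082
                   = 0.806317

This means approximately 80.6% of outcomes fall in the interval [1, 4].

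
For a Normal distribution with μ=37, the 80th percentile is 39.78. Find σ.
σ = 3.3031

For X ~ Normal(μ, σ), the p-th percentile satisfies x = μ + z_p × σ,
where z_p = Φ⁻¹(p) is the standard normal quantile.

Step 1: z_{0.8} = Φ⁻¹(0.8) = 0.8416

Step 2: Solve for σ:
39.78 = 37 + 0.8416 × σ
σ = (39.78 - 37) / 0.8416
σ = 2.78 / 0.8416
σ = 3.3031

Verification: μ + z × σ = 37 + 0.8416 × 3.3031 = 39.78 ✓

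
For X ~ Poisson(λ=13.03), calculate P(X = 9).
0.065445

We have X ~ Poisson(λ=13.03).

For a Poisson distribution, the PMF gives us the probability of each outcome.

Using the PMF formula:
P(X = 9) = 0.065445

Rounded to 4 decimal places: 0.0654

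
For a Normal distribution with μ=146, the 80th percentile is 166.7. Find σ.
σ = 24.5954

For X ~ Normal(μ, σ), the p-th percentile satisfies x = μ + z_p × σ,
where z_p = Φ⁻¹(p) is the standard normal quantile.

Step 1: z_{0.8} = Φ⁻¹(0.8) = 0.8416

Step 2: Solve for σ:
166.7 = 146 + 0.8416 × σ
σ = (166.7 - 146) / 0.8416
σ = 20.70 / 0.8416
σ = 24.5954

Verification: μ + z × σ = 146 + 0.8416 × 24.5954 = 166.70 ✓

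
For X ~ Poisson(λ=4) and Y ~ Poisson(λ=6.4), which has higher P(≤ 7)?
X has higher probability (P(X ≤ 7) = 0.9489 > P(Y ≤ 7) = 0.6873)

Compute P(≤ 7) for each distribution:

X ~ Poisson(λ=4):
P(X ≤ 7) = 0.9489

Y ~ Poisson(λ=6.4):
P(Y ≤ 7) = 0.6873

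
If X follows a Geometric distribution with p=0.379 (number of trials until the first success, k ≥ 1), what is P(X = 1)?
0.379000

We have X ~ Geometric(p=0.379) (number of trials until the first success, k ≥ 1).

For a Geometric distribution, the PMF gives us the probability of each outcome.

Using the PMF formula:
P(X = 1) = 0.379000

Rounded to 4 decimal places: 0.3790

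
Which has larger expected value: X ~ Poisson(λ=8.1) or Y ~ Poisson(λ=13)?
Y has larger mean (13.0000 > 8.1000)

Compute the expected value for each distribution:

X ~ Poisson(λ=8.1):
E[X] = 8.1000

Y ~ Poisson(λ=13):
E[Y] = 13.0000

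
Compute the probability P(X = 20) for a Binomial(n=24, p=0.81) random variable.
0.204684

We have X ~ Binomial(n=24, p=0.81).

For a Binomial distribution, the PMF gives us the probability of each outcome.

Using the PMF formula:
P(X = 20) = 0.204684

Rounded to 4 decimal places: 0.2047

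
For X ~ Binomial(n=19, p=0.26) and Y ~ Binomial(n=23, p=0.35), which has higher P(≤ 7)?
X has higher probability (P(X ≤ 7) = 0.9059 > P(Y ≤ 7) = 0.4136)

Compute P(≤ 7) for each distribution:

X ~ Binomial(n=19, p=0.26):
P(X ≤ 7) = 0.9059

Y ~ Binomial(n=23, p=0.35):
P(Y ≤ 7) = 0.4136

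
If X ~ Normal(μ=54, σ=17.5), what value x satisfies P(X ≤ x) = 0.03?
21.0861

We have X ~ Normal(μ=54, σ=17.5).

We want to find x such that P(X ≤ x) = 0.03.

This is the 3rd percentile, which means 3% of values fall below this point.

Using the inverse CDF (quantile function):
x = F⁻¹(0.03) = 21.0861

Verification: P(X ≤ 21.0861) = 0.03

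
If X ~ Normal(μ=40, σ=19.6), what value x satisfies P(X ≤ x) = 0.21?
24.1941

We have X ~ Normal(μ=40, σ=19.6).

We want to find x such that P(X ≤ x) = 0.21.

This is the 21st percentile, which means 21% of values fall below this point.

Using the inverse CDF (quantile function):
x = F⁻¹(0.21) = 24.1941

Verification: P(X ≤ 24.1941) = 0.21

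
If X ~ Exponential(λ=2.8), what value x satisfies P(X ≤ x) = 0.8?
0.5748

We have X ~ Exponential(λ=2.8).

We want to find x such that P(X ≤ x) = 0.8.

This is the 80th percentile, which means 80% of values fall below this point.

Using the inverse CDF (quantile function):
x = F⁻¹(0.8) = 0.5748

Verification: P(X ≤ 0.5748) = 0.8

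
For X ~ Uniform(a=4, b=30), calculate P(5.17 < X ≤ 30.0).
0.955000

We have X ~ Uniform(a=4, b=30).

To find P(5.17 < X ≤ 30.0), we use:
P(5.17 < X ≤ 30.0) = P(X ≤ 30.0) - P(X ≤ 5.17)
                 = F(30.0) - F(5.17)
                 = 1.000000 - 0.045000
                 = 0.955000

So there's approximately a 95.5% chance that X falls in this range.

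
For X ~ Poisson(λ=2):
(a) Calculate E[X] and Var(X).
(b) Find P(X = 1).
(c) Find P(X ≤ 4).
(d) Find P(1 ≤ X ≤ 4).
(a) E[X] = 2.0000, Var(X) = 2.0000
(b) P(X = 1) = 0.270671
(c) P(X ≤ 4) = 0.947347
(d) P(1 ≤ X ≤ 4) = 0.812012

We have X ~ Poisson(λ=2).

(a) Moments:
E[X] = 2.0000
Var(X) = 2.0000
σ = √Var(X) = 1.4142

(b) Point probability using PMF:
P(X = 1) = 0.270671

(c) Cumulative probability using CDF:
P(X ≤ 4) = F(4) = 0.947347

(d) Range probability:
P(1 ≤ X ≤ 4) = P(X ≤ 4) - P(X ≤ 0)
                   = F(4) - F(0)
                   = 0.947347 - 0.135335
                   = 0.812012

This means approximately 81.2% of outcomes fall in the interval [1, 4].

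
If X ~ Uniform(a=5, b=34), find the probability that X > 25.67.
0.287241

We have X ~ Uniform(a=5, b=34).

P(X > 25.67) = 1 - P(X ≤ 25.67)
                = 1 - F(25.67)
                = 1 - 0.712759
                = 0.287241

So there's approximately a 28.7% chance that X exceeds 25.67.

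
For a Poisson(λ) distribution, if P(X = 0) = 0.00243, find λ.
λ = 6.0199

For a Poisson(λ) distribution, the PMF at 0 is:
P(X = 0) = λ^0 e^(-λ) / 0! = e^(-λ)

Given P(X = 0) = 0.00243:
e^(-λ) = 0.00243
-λ = ln(0.00243)
λ = -ln(0.00243) = 6.0199

Verification: e^(-6.0199) = 0.00243 ✓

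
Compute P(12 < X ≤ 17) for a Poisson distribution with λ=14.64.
0.480091

We have X ~ Poisson(λ=14.64).

To find P(12 < X ≤ 17), we use:
P(12 < X ≤ 17) = P(X ≤ 17) - P(X ≤ 12)
                 = F(17) - F(12)
                 = 0.778594 - 0.298504
                 = 0.480091

So there's approximately a 48.0% chance that X falls in this range.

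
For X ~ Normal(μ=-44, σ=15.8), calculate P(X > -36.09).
0.308315

We have X ~ Normal(μ=-44, σ=15.8).

P(X > -36.09) = 1 - P(X ≤ -36.09)
                = 1 - F(-36.09)
                = 1 - 0.691685
                = 0.308315

So there's approximately a 30.8% chance that X exceeds -36.09.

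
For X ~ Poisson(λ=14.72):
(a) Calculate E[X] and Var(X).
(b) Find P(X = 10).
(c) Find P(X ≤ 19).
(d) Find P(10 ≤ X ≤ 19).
(a) E[X] = 14.7200, Var(X) = 14.7200
(b) P(X = 10) = 0.053272
(c) P(X ≤ 19) = 0.890243
(d) P(10 ≤ X ≤ 19) = 0.810793

We have X ~ Poisson(λ=14.72).

(a) Moments:
E[X] = 14.7200
Var(X) = 14.7200
σ = √Var(X) = 3.8367

(b) Point probability using PMF:
P(X = 10) = 0.053272

(c) Cumulative probability using CDF:
P(X ≤ 19) = F(19) = 0.890243

(d) Range probability:
P(10 ≤ X ≤ 19) = P(X ≤ 19) - P(X ≤ 9)
                   = F(19) - F(9)
                   = 0.890243 - 0.079450
                   = 0.810793

This means approximately 81.1% of outcomes fall in the interval [10, 19].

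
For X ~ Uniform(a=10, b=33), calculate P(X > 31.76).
0.053913

We have X ~ Uniform(a=10, b=33).

P(X > 31.76) = 1 - P(X ≤ 31.76)
                = 1 - F(31.76)
                = 1 - 0.946087
                = 0.053913

So there's approximately a 5.4% chance that X exceeds 31.76.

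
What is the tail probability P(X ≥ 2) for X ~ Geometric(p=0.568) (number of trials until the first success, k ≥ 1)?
0.432000

We have X ~ Geometric(p=0.568) (number of trials until the first success, k ≥ 1).

For discrete distributions, P(X ≥ 2) = 1 - P(X ≤ 1).

P(X ≤ 1) = 0.568000
P(X ≥ 2) = 1 - 0.568000 = 0.432000

So there's approximately a 43.2% chance that X is at least 2.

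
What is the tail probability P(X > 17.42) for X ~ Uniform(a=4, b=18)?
0.041429

We have X ~ Uniform(a=4, b=18).

P(X > 17.42) = 1 - P(X ≤ 17.42)
                = 1 - F(17.42)
                = 1 - 0.958571
                = 0.041429

So there's approximately a 4.1% chance that X exceeds 17.42.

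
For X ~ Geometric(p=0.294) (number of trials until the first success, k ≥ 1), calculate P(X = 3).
0.146540

We have X ~ Geometric(p=0.294) (number of trials until the first success, k ≥ 1).

For a Geometric distribution, the PMF gives us the probability of each outcome.

Using the PMF formula:
P(X = 3) = 0.146540

Rounded to 4 decimal places: 0.1465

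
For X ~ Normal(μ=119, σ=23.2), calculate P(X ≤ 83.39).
0.062403

We have X ~ Normal(μ=119, σ=23.2).

The CDF gives us P(X ≤ k).

Using the CDF:
P(X ≤ 83.39) = 0.062403

This means there's approximately a 6.2% chance that X is at most 83.39.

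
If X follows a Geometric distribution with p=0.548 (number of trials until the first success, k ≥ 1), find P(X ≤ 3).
0.907655

We have X ~ Geometric(p=0.548) (number of trials until the first success, k ≥ 1).

The CDF gives us P(X ≤ k).

Using the CDF:
P(X ≤ 3) = 0.907655

This means there's approximately a 90.8% chance that X is at most 3.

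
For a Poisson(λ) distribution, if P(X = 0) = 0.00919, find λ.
λ = 4.6896

For a Poisson(λ) distribution, the PMF at 0 is:
P(X = 0) = λ^0 e^(-λ) / 0! = e^(-λ)

Given P(X = 0) = 0.00919:
e^(-λ) = 0.00919
-λ = ln(0.00919)
λ = -ln(0.00919) = 4.6896

Verification: e^(-4.6896) = 0.00919 ✓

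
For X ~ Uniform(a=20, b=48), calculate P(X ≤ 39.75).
0.705357

We have X ~ Uniform(a=20, b=48).

The CDF gives us P(X ≤ k).

Using the CDF:
P(X ≤ 39.75) = 0.705357

This means there's approximately a 70.5% chance that X is at most 39.75.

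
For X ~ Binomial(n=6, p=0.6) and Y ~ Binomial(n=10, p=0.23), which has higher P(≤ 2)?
Y has higher probability (P(Y ≤ 2) = 0.5863 > P(X ≤ 2) = 0.1792)

Compute P(≤ 2) for each distribution:

X ~ Binomial(n=6, p=0.6):
P(X ≤ 2) = 0.1792

Y ~ Binomial(n=10, p=0.23):
P(Y ≤ 2) = 0.5863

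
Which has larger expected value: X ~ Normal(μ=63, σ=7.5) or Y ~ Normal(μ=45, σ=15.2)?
X has larger mean (63.0000 > 45.0000)

Compute the expected value for each distribution:

X ~ Normal(μ=63, σ=7.5):
E[X] = 63.0000

Y ~ Normal(μ=45, σ=15.2):
E[Y] = 45.0000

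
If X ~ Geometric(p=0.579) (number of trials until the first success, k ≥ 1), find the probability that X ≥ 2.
0.421000

We have X ~ Geometric(p=0.579) (number of trials until the first success, k ≥ 1).

For discrete distributions, P(X ≥ 2) = 1 - P(X ≤ 1).

P(X ≤ 1) = 0.579000
P(X ≥ 2) = 1 - 0.579000 = 0.421000

So there's approximately a 42.1% chance that X is at least 2.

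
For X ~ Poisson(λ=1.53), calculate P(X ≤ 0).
0.216536

We have X ~ Poisson(λ=1.53).

The CDF gives us P(X ≤ k).

Using the CDF:
P(X ≤ 0) = 0.216536

This means there's approximately a 21.7% chance that X is at most 0.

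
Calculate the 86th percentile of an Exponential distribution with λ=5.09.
0.3863

We have X ~ Exponential(λ=5.09).

We want to find x such that P(X ≤ x) = 0.86.

This is the 86th percentile, which means 86% of values fall below this point.

Using the inverse CDF (quantile function):
x = F⁻¹(0.86) = 0.3863

Verification: P(X ≤ 0.3863) = 0.86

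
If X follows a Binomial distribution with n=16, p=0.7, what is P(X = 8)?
0.048678

We have X ~ Binomial(n=16, p=0.7).

For a Binomial distribution, the PMF gives us the probability of each outcome.

Using the PMF formula:
P(X = 8) = 0.048678

Rounded to 4 decimal places: 0.0487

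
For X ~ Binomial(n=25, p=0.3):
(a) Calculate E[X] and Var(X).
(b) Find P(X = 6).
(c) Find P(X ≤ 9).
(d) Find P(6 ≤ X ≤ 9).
(a) E[X] = 7.5000, Var(X) = 5.2500
(b) P(X = 6) = 0.147166
(c) P(X ≤ 9) = 0.810564
(d) P(6 ≤ X ≤ 9) = 0.617076

We have X ~ Binomial(n=25, p=0.3).

(a) Moments:
E[X] = 7.5000
Var(X) = 5.2500
σ = √Var(X) = 2.2913

(b) Point probability using PMF:
P(X = 6) = 0.147166

(c) Cumulative probability using CDF:
P(X ≤ 9) = F(9) = 0.810564

(d) Range probability:
P(6 ≤ X ≤ 9) = P(X ≤ 9) - P(X ≤ 5)
                   = F(9) - F(5)
                   = 0.810564 - 0.193488
                   = 0.617076

This means approximately 61.7% of outcomes fall in the interval [6, 9].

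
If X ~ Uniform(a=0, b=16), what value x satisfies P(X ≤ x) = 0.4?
6.4000

We have X ~ Uniform(a=0, b=16).

We want to find x such that P(X ≤ x) = 0.4.

This is the 40th percentile, which means 40% of values fall below this point.

Using the inverse CDF (quantile function):
x = F⁻¹(0.4) = 6.4000

Verification: P(X ≤ 6.4000) = 0.4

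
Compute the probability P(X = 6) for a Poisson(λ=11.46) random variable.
0.033171

We have X ~ Poisson(λ=11.46).

For a Poisson distribution, the PMF gives us the probability of each outcome.

Using the PMF formula:
P(X = 6) = 0.033171

Rounded to 4 decimal places: 0.0332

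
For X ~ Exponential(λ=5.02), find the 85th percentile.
0.3779

We have X ~ Exponential(λ=5.02).

We want to find x such that P(X ≤ x) = 0.85.

This is the 85th percentile, which means 85% of values fall below this point.

Using the inverse CDF (quantile function):
x = F⁻¹(0.85) = 0.3779

Verification: P(X ≤ 0.3779) = 0.85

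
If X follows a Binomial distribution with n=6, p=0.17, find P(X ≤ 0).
0.326940

We have X ~ Binomial(n=6, p=0.17).

The CDF gives us P(X ≤ k).

Using the CDF:
P(X ≤ 0) = 0.326940

This means there's approximately a 32.7% chance that X is at most 0.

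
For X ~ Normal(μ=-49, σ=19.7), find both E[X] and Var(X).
E[X] = -49.0000, Var(X) = 388.0900

We have X ~ Normal(μ=-49, σ=19.7).

For a Normal distribution with μ=-49, σ=19.7:

Expected value:
E[X] = -49.0000

Variance:
Var(X) = 388.0900

Standard deviation:
σ = √Var(X) = 19.7000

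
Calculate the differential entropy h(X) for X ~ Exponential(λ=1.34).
0.7073 nats

We have X ~ Exponential(λ=1.34).

The differential entropy measures the uncertainty or information content of the distribution.

For an Exponential distribution with λ=1.34:
h(X) = 0.7073 nats

(In bits, this would be 1.0205 bits.)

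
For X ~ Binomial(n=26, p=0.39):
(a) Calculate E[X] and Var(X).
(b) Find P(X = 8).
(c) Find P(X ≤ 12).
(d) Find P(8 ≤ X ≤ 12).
(a) E[X] = 10.1400, Var(X) = 6.1854
(b) P(X = 8) = 0.114343
(c) P(X ≤ 12) = 0.829027
(d) P(8 ≤ X ≤ 12) = 0.685353

We have X ~ Binomial(n=26, p=0.39).

(a) Moments:
E[X] = 10.1400
Var(X) = 6.1854
σ = √Var(X) = 2.4870

(b) Point probability using PMF:
P(X = 8) = 0.114343

(c) Cumulative probability using CDF:
P(X ≤ 12) = F(12) = 0.829027

(d) Range probability:
P(8 ≤ X ≤ 12) = P(X ≤ 12) - P(X ≤ 7)
                   = F(12) - F(7)
                   = 0.829027 - 0.143674
                   = 0.685353

This means approximately 68.5% of outcomes fall in the interval [8, 12].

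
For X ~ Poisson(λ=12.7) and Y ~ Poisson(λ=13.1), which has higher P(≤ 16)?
X has higher probability (P(X ≤ 16) = 0.8563 > P(Y ≤ 16) = 0.8282)

Compute P(≤ 16) for each distribution:

X ~ Poisson(λ=12.7):
P(X ≤ 16) = 0.8563

Y ~ Poisson(λ=13.1):
P(Y ≤ 16) = 0.8282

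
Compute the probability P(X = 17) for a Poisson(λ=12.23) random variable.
0.042049

We have X ~ Poisson(λ=12.23).

For a Poisson distribution, the PMF gives us the probability of each outcome.

Using the PMF formula:
P(X = 17) = 0.042049

Rounded to 4 decimal places: 0.0420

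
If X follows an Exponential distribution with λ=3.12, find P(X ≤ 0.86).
0.931656

We have X ~ Exponential(λ=3.12).

The CDF gives us P(X ≤ k).

Using the CDF:
P(X ≤ 0.86) = 0.931656

This means there's approximately a 93.2% chance that X is at most 0.86.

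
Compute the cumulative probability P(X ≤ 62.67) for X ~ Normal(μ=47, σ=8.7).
0.964160

We have X ~ Normal(μ=47, σ=8.7).

The CDF gives us P(X ≤ k).

Using the CDF:
P(X ≤ 62.67) = 0.964160

This means there's approximately a 96.4% chance that X is at most 62.67.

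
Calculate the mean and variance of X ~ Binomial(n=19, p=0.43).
E[X] = 8.1700, Var(X) = 4.6569

We have X ~ Binomial(n=19, p=0.43).

For a Binomial distribution with n=19, p=0.43:

Expected value:
E[X] = 8.1700

Variance:
Var(X) = 4.6569

Standard deviation:
σ = √Var(X) = 2.1580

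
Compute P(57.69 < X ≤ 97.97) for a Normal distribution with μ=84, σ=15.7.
0.766327

We have X ~ Normal(μ=84, σ=15.7).

To find P(57.69 < X ≤ 97.97), we use:
P(57.69 < X ≤ 97.97) = P(X ≤ 97.97) - P(X ≤ 57.69)
                 = F(97.97) - F(57.69)
                 = 0.813216 - 0.046889
                 = 0.766327

So there's approximately a 76.6% chance that X falls in this range.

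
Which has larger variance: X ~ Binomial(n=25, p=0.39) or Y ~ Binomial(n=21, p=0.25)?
X has larger variance (5.9475 > 3.9375)

Compute the variance for each distribution:

X ~ Binomial(n=25, p=0.39):
Var(X) = 5.9475

Y ~ Binomial(n=21, p=0.25):
Var(Y) = 3.9375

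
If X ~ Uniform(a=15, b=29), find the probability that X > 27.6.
0.100000

We have X ~ Uniform(a=15, b=29).

P(X > 27.6) = 1 - P(X ≤ 27.6)
                = 1 - F(27.6)
                = 1 - 0.900000
                = 0.100000

So there's approximately a 10.0% chance that X exceeds 27.6.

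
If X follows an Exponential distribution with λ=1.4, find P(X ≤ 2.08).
0.945633

We have X ~ Exponential(λ=1.4).

The CDF gives us P(X ≤ k).

Using the CDF:
P(X ≤ 2.08) = 0.945633

This means there's approximately a 94.6% chance that X is at most 2.08.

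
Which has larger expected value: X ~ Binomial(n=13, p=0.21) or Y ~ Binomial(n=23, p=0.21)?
Y has larger mean (4.8300 > 2.7300)

Compute the expected value for each distribution:

X ~ Binomial(n=13, p=0.21):
E[X] = 2.7300

Y ~ Binomial(n=23, p=0.21):
E[Y] = 4.8300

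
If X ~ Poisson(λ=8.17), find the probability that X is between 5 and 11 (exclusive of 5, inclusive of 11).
0.699260

We have X ~ Poisson(λ=8.17).

To find P(5 < X ≤ 11), we use:
P(5 < X ≤ 11) = P(X ≤ 11) - P(X ≤ 5)
                 = F(11) - F(5)
                 = 0.875415 - 0.176155
                 = 0.699260

So there's approximately a 69.9% chance that X falls in this range.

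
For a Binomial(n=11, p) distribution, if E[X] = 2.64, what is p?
p = 0.24

For a Binomial(n, p) distribution:
E[X] = n × p

Given n = 11 and E[X] = 2.64:
2.64 = 11 × p
p = 2.64 / 11 = 0.24

Verification: Binomial(11, 0.24) has E[X] = 2.64 ✓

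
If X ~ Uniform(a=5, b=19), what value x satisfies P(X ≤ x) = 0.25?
8.5000

We have X ~ Uniform(a=5, b=19).

We want to find x such that P(X ≤ x) = 0.25.

This is the 25th percentile, which means 25% of values fall below this point.

Using the inverse CDF (quantile function):
x = F⁻¹(0.25) = 8.5000

Verification: P(X ≤ 8.5000) = 0.25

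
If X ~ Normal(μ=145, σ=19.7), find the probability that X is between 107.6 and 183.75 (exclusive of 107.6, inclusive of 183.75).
0.946592

We have X ~ Normal(μ=145, σ=19.7).

To find P(107.6 < X ≤ 183.75), we use:
P(107.6 < X ≤ 183.75) = P(X ≤ 183.75) - P(X ≤ 107.6)
                 = F(183.75) - F(107.6)
                 = 0.975409 - 0.028817
                 = 0.946592

So there's approximately a 94.7% chance that X falls in this range.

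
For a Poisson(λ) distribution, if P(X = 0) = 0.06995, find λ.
λ = 2.6600

For a Poisson(λ) distribution, the PMF at 0 is:
P(X = 0) = λ^0 e^(-λ) / 0! = e^(-λ)

Given P(X = 0) = 0.06995:
e^(-λ) = 0.06995
-λ = ln(0.06995)
λ = -ln(0.06995) = 2.6600

Verification: e^(-2.6600) = 0.06995 ✓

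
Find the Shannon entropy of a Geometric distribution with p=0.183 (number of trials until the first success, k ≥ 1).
2.6006 nats

We have X ~ Geometric(p=0.183) (number of trials until the first success, k ≥ 1).

The Shannon entropy measures the uncertainty or information content of the distribution.

For a Geometric distribution with p=0.183 (number of trials until the first success, k ≥ 1):
H(X) = 2.6006 nats

(In bits, this would be 3.7519 bits.)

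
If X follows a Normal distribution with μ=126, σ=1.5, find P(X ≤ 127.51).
0.842953

We have X ~ Normal(μ=126, σ=1.5).

The CDF gives us P(X ≤ k).

Using the CDF:
P(X ≤ 127.51) = 0.842953

This means there's approximately a 84.3% chance that X is at most 127.51.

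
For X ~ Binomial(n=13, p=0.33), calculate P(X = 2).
0.103740

We have X ~ Binomial(n=13, p=0.33).

For a Binomial distribution, the PMF gives us the probability of each outcome.

Using the PMF formula:
P(X = 2) = 0.103740

Rounded to 4 decimal places: 0.1037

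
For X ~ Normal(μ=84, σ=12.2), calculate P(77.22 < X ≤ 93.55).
0.493929

We have X ~ Normal(μ=84, σ=12.2).

To find P(77.22 < X ≤ 93.55), we use:
P(77.22 < X ≤ 93.55) = P(X ≤ 93.55) - P(X ≤ 77.22)
                 = F(93.55) - F(77.22)
                 = 0.783124 - 0.289195
                 = 0.493929

So there's approximately a 49.4% chance that X falls in this range.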